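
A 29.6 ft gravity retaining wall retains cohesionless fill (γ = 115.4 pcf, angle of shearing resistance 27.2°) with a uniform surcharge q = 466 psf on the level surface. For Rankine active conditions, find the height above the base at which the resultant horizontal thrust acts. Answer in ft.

10.9 ft

K_a = 0.3726.
Triangular part P₁ = ½K_aγH² = 18840 at H/3 = 9.867 ft; rectangular part P₂ = K_a q H = 5139 at H/2 = 14.80 ft.
ȳ = (P₁·9.867 + P₂·14.80)/(P₁+P₂) = 10.92 ft.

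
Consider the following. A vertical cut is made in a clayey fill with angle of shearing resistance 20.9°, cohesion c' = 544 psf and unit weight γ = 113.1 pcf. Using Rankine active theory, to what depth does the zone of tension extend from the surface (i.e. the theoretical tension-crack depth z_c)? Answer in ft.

K_a = tan²(45° − 20.9°/2) = 0.4741; √K_a = 0.6886.
The active pressure is zero where K_a γ z = 2c√K_a, so z_c = 2c/(γ√K_a) = 2×544/(113.1×0.6886) = 13.97 ft.

14.0 ft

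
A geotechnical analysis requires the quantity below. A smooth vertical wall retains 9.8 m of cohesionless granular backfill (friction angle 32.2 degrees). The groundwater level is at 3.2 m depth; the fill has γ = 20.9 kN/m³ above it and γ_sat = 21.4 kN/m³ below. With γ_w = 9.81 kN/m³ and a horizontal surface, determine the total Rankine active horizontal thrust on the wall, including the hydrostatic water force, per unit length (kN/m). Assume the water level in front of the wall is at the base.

458 kN/m

K_a = tan²(45° − φ/2) = 0.3047.
γ' = 21.4 − 9.81 = 11.59 kN/m³. Depth below WT = 6.6 m.
σ'_h at WT = K_a γ d_w = 20.38 kPa; at base = 20.38 + K_a γ' × 6.6 = 43.69 kPa.
P₁ (0–3.2 m) = ½×20.38×3.2 = 32.61. P₂ (3.2–9.8 m) = ½(20.38+43.69)×6.6 = 211.4.
P_w = ½ γ_w h₂² = 0.5×9.81×6.6² = 213.7. Total = 32.61+211.4+213.7 = 457.7 kN/m.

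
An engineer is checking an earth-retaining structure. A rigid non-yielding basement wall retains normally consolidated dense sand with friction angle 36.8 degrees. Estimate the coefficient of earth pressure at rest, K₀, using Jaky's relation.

0.401

K₀ = 1 − sin φ' = 1 − sin 36.8° = 0.4010.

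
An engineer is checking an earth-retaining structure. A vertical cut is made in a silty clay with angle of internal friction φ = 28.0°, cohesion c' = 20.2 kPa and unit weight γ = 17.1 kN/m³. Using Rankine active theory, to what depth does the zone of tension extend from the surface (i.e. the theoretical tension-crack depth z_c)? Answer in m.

K_a = tan²(45° − 28.0°/2) = 0.3610; √K_a = 0.6009.
The active pressure is zero where K_a γ z = 2c√K_a, so z_c = 2c/(γ√K_a) = 2×20.2/(17.1×0.6009) = 3.932 m.

3.93 m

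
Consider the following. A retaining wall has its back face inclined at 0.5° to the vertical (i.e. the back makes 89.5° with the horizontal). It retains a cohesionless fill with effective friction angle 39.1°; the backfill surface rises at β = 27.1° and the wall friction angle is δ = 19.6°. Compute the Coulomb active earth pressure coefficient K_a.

K_a = sin²(α+φ) / [sin²α · sin(α−δ) · (1 + √{sin(φ+δ)sin(φ−β) / (sin(α−δ)sin(α+β))})²].
With α = 89.5°, φ = 39.1°, δ = 19.6°, β = 27.1°: K_a = 0.3052.

0.305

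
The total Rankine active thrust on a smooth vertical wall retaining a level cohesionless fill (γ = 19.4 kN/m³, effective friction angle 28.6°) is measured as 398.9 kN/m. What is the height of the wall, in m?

10.8 m

K_a = 0.3525. P_a = ½ K_a γ H² ⇒ H = √(2P_a/(K_a γ)).
H = √(2×398.9/(0.3525×19.4)) = 10.80 m.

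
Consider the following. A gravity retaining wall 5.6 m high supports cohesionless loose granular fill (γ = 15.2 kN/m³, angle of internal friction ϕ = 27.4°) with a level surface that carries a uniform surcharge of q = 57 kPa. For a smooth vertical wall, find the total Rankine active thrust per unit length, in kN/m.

K_a = tan²(45° − φ/2) = 0.3697.
Soil triangle: ½ K_a γ H² = 0.5×0.3697×15.2×5.6² = 88.11 kN/m.
Surcharge rectangle: K_a q H = 0.3697×57×5.6 = 118.0 kN/m.
Total = 88.11 + 118.0 = 206.1 kN/m.

206 kN/m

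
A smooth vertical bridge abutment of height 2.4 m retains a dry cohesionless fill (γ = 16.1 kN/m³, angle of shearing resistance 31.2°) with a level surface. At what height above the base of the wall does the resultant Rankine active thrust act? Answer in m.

0.800 m

K_a = 0.3175.
The pressure distribution is triangular, so the resultant acts at H/3 above the base = 2.4/3 = 0.8000 m.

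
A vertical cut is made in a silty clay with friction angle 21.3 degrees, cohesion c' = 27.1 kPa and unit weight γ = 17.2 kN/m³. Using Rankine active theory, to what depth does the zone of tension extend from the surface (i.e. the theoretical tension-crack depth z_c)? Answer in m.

4.61 m

K_a = tan²(45° − 21.3°/2) = 0.4671; √K_a = 0.6834.
The active pressure is zero where K_a γ z = 2c√K_a, so z_c = 2c/(γ√K_a) = 2×27.1/(17.2×0.6834) = 4.611 m.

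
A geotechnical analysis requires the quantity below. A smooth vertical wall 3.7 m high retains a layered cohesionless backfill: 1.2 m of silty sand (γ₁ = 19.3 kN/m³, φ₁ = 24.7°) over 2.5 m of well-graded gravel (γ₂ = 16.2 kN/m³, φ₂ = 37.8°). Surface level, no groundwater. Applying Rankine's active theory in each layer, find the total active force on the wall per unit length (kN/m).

31.8 kN/m

K_a1 = tan²(45°−24.7°/2) = 0.4106; K_a2 = tan²(45°−37.8°/2) = 0.2400.
Layer 1: σ at base = K_a1 γ₁ h₁ = 9.509 kPa; P₁ = ½×9.509×1.2 = 5.705.
Layer 2: σ_v at top = γ₁h₁ = 23.16; σ_h top = K_a2×23.16 = 5.558; σ_h base = K_a2×(23.16+16.2×2.5) = 15.28.
P₂ = ½(5.558+15.28)×2.5 = 26.05. Total P_a = 5.705+26.05 = 31.75 kN/m.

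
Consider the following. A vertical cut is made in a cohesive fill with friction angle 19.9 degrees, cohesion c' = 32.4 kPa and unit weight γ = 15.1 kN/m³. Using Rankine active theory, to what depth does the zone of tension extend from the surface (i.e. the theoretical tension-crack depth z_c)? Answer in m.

6.12 m

K_a = tan²(45° − 19.9°/2) = 0.4921; √K_a = 0.7015.
The active pressure is zero where K_a γ z = 2c√K_a, so z_c = 2c/(γ√K_a) = 2×32.4/(15.1×0.7015) = 6.117 m.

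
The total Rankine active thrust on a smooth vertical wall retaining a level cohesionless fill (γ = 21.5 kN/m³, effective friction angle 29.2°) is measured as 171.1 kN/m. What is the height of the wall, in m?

K_a = 0.3442. P_a = ½ K_a γ H² ⇒ H = √(2P_a/(K_a γ)).
H = √(2×171.1/(0.3442×21.5)) = 6.800 m.

6.80 m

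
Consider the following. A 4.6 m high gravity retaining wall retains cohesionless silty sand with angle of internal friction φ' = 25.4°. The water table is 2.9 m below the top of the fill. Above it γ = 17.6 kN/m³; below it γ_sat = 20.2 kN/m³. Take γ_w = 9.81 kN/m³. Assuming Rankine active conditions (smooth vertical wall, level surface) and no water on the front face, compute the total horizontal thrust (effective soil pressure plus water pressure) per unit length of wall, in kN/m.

84.4 kN/m

K_a = tan²(45° − φ/2) = 0.3996.
γ' = 20.2 − 9.81 = 10.39 kN/m³. Depth below WT = 1.7 m.
σ'_h at WT = K_a γ d_w = 20.40 kPa; at base = 20.40 + K_a γ' × 1.7 = 27.46 kPa.
P₁ (0–2.9 m) = ½×20.40×2.9 = 29.58. P₂ (2.9–4.6 m) = ½(20.40+27.46)×1.7 = 40.68.
P_w = ½ γ_w h₂² = 0.5×9.81×1.7² = 14.18. Total = 29.58+40.68+14.18 = 84.43 kN/m.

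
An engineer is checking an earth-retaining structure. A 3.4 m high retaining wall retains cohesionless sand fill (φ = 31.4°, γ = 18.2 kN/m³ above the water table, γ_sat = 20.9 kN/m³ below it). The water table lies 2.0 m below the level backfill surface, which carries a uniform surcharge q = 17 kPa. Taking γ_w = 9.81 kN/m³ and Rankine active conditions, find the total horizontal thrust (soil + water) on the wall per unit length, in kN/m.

K_a = tan²(45° − φ/2) = 0.3149.
γ' = 20.9 − 9.81 = 11.09 kN/m³. h₂ = H − d_w = 1.4 m.
σ'_h: at surface K_a·q = 5.354; at WT K_a(q+γd_w) = 16.82; at base K_a(q+γd_w+γ'h₂) = 21.71 kPa.
P₁ = ½(5.354+16.82)×2.0 = 22.17; P₂ = ½(16.82+21.71)×1.4 = 26.97; P_w = ½γ_w h₂² = 9.614.
Total = 22.17+26.97+9.614 = 58.75 kN/m.

58.7 kN/m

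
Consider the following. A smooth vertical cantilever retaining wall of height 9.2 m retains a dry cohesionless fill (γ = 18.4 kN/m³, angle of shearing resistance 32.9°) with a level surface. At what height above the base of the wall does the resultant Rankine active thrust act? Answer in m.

K_a = 0.2960.
The pressure distribution is triangular, so the resultant acts at H/3 above the base = 9.2/3 = 3.067 m.

3.07 m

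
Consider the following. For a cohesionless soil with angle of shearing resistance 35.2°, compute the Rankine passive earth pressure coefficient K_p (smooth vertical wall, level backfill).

3.72

K_p = (1 + sin φ)/(1 − sin φ) = tan²(45° + 35.2°/2) = 3.722.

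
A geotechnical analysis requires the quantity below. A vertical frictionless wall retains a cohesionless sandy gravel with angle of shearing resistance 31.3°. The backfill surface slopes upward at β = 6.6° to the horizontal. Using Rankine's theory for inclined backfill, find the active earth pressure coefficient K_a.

K_a = cos β · (cos β − √(cos²β − cos²φ)) / (cos β + √(cos²β − cos²φ)).
cos β = 0.9934, cos φ = 0.8545, √(cos²β − cos²φ) = 0.5066.
K_a = 0.9934 × (0.9934 − 0.5066)/(0.9934 + 0.5066) = 0.3223.

0.322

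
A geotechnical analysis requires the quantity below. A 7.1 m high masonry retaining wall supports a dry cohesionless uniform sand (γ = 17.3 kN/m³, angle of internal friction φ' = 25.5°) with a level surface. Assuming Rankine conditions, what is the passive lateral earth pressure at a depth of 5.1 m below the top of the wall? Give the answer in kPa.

K_p = (1 + sin φ)/(1 − sin φ) = 2.512.
σ_h = K_p γ z = 2.512 × 17.3 × 5.1 = 221.6 kPa.

222 kPa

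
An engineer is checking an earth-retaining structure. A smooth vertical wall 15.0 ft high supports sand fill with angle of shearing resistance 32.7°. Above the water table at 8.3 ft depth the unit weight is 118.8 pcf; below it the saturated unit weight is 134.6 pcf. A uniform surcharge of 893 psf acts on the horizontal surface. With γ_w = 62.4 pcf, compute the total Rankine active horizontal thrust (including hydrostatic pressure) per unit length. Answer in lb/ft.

K_a = tan²(45° − φ/2) = 0.2985.
γ' = 134.6 − 62.4 = 72.20 pcf. h₂ = H − d_w = 6.7 ft.
σ'_h: at surface K_a·q = 266.6; at WT K_a(q+γd_w) = 560.9; at base K_a(q+γd_w+γ'h₂) = 705.3 psf.
P₁ = ½(266.6+560.9)×8.3 = 3434; P₂ = ½(560.9+705.3)×6.7 = 4242; P_w = ½γ_w h₂² = 1401.
Total = 3434+4242+1401 = 9076 lb/ft.

9080 lb/ft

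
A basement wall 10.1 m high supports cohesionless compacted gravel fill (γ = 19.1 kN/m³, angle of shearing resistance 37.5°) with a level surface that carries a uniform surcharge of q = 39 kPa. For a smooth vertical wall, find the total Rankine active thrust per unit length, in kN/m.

K_a = tan²(45° − φ/2) = 0.2432.
Soil triangle: ½ K_a γ H² = 0.5×0.2432×19.1×10.1² = 236.9 kN/m.
Surcharge rectangle: K_a q H = 0.2432×39×10.1 = 95.79 kN/m.
Total = 236.9 + 95.79 = 332.7 kN/m.

333 kN/m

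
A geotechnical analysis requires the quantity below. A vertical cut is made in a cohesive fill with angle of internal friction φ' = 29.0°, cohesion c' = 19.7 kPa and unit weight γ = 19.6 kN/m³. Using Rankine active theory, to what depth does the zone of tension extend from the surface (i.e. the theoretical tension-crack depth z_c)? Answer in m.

3.41 m

K_a = tan²(45° − 29.0°/2) = 0.3470; √K_a = 0.5890.
The active pressure is zero where K_a γ z = 2c√K_a, so z_c = 2c/(γ√K_a) = 2×19.7/(19.6×0.5890) = 3.413 m.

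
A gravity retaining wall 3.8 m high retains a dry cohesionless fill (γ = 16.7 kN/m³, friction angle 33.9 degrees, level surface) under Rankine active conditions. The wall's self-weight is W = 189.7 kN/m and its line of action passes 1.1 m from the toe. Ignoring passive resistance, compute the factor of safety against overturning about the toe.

4.81

K_a = tan²(45° − 33.9°/2) = 0.2839.
P_a = ½K_aγH² = 0.5×0.2839×16.7×3.8² = 34.23 kN/m, acting at H/3 = 1.267 m above the base.
Overturning moment M_o = P_a × H/3 = 34.23 × 1.267 = 43.36.
Resisting moment M_r = W × 1.1 = 189.7 × 1.1 = 208.7.
FS_overturning = M_r/M_o = 208.7/43.36 = 4.812.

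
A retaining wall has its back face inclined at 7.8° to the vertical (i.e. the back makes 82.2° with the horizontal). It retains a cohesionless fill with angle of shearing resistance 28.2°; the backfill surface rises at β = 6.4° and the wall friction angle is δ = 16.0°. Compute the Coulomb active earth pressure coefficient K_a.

K_a = sin²(α+φ) / [sin²α · sin(α−δ) · (1 + √{sin(φ+δ)sin(φ−β) / (sin(α−δ)sin(α+β))})²].
With α = 82.2°, φ = 28.2°, δ = 16.0°, β = 6.4°: K_a = 0.4168.

0.417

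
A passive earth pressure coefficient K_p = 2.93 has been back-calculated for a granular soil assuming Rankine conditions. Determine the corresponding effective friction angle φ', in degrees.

K_p = (1+sin φ)/(1−sin φ) ⇒ sin φ = (K_p − 1)/(K_p + 1) = 0.4911.
φ = arcsin(0.4911) = 29.41°.

29.4°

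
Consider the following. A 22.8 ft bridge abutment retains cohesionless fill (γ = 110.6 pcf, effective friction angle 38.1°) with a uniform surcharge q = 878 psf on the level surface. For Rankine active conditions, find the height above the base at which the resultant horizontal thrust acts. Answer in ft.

9.16 ft

K_a = 0.2368.
Triangular part P₁ = ½K_aγH² = 6808 at H/3 = 7.600 ft; rectangular part P₂ = K_a q H = 4741 at H/2 = 11.40 ft.
ȳ = (P₁·7.600 + P₂·11.40)/(P₁+P₂) = 9.160 ft.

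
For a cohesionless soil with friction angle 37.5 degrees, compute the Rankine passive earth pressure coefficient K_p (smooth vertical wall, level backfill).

4.11

K_p = (1 + sin φ)/(1 − sin φ) = tan²(45° + 37.5°/2) = 4.112.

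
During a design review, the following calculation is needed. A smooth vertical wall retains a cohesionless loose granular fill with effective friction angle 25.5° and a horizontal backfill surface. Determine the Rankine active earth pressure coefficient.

K_a = (1 − sin φ)/(1 + sin φ) = (1 − sin 25.5°)/(1 + sin 25.5°) = 0.3981.

0.398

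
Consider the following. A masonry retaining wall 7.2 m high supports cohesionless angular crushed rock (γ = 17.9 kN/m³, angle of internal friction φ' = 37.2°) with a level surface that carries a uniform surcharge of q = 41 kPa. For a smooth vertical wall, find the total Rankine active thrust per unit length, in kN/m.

K_a = tan²(45° − φ/2) = 0.2464.
Soil triangle: ½ K_a γ H² = 0.5×0.2464×17.9×7.2² = 114.3 kN/m.
Surcharge rectangle: K_a q H = 0.2464×41×7.2 = 72.74 kN/m.
Total = 114.3 + 72.74 = 187.1 kN/m.

187 kN/m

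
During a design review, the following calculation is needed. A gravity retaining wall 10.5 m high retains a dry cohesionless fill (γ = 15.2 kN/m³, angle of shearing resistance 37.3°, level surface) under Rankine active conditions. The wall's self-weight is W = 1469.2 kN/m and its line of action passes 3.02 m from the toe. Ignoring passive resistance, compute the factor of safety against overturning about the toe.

6.17

K_a = tan²(45° − 37.3°/2) = 0.2453.
P_a = ½K_aγH² = 0.5×0.2453×15.2×10.5² = 205.6 kN/m, acting at H/3 = 3.500 m above the base.
Overturning moment M_o = P_a × H/3 = 205.6 × 3.500 = 719.5.
Resisting moment M_r = W × 3.02 = 1469.2 × 3.02 = 4437.
FS_overturning = M_r/M_o = 4437/719.5 = 6.167.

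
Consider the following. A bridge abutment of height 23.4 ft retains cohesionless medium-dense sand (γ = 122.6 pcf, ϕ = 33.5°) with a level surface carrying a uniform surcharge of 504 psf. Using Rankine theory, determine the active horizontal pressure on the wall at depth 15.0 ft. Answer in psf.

K_a = (1 − sin φ)/(1 + sin φ) = 0.2887.
σ_v = γz + q = 122.6 × 15.0 + 504 = 2343 psf.
σ_h = K_a σ_v = 0.2887 × 2343 = 676.5 psf.

676 psf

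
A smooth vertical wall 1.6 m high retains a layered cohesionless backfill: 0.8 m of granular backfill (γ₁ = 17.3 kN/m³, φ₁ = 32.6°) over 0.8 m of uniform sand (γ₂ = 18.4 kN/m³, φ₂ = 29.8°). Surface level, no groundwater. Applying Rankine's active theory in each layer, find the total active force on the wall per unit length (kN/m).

K_a1 = tan²(45°−32.6°/2) = 0.2997; K_a2 = tan²(45°−29.8°/2) = 0.3360.
Layer 1: σ at base = K_a1 γ₁ h₁ = 4.148 kPa; P₁ = ½×4.148×0.8 = 1.659.
Layer 2: σ_v at top = γ₁h₁ = 13.84; σ_h top = K_a2×13.84 = 4.651; σ_h base = K_a2×(13.84+18.4×0.8) = 9.597.
P₂ = ½(4.651+9.597)×0.8 = 5.699. Total P_a = 1.659+5.699 = 7.358 kN/m.

7.36 kN/m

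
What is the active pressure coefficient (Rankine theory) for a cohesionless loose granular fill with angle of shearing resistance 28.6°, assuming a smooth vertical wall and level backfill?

0.353

K_a = tan²(45° − φ/2) = tan²(30.70°) = 0.3525.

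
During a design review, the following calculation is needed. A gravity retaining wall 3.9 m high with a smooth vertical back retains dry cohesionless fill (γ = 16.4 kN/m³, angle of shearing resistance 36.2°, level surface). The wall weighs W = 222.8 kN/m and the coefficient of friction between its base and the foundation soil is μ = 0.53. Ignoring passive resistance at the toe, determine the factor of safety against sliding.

K_a = tan²(45° − 36.2°/2) = 0.2574.
P_a = ½K_aγH² = 0.5×0.2574×16.4×3.9² = 32.10 kN/m, acting at H/3 = 1.300 m above the base.
FS_sliding = μW / P_a = 0.53×222.8 / 32.10 = 3.678.

3.68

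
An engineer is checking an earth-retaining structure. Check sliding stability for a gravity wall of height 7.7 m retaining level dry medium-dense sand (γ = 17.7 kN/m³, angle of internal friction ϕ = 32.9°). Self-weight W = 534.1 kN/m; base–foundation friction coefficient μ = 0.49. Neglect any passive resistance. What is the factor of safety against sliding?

1.68

K_a = tan²(45° − 32.9°/2) = 0.2960.
P_a = ½K_aγH² = 0.5×0.2960×17.7×7.7² = 155.3 kN/m, acting at H/3 = 2.567 m above the base.
FS_sliding = μW / P_a = 0.49×534.1 / 155.3 = 1.685.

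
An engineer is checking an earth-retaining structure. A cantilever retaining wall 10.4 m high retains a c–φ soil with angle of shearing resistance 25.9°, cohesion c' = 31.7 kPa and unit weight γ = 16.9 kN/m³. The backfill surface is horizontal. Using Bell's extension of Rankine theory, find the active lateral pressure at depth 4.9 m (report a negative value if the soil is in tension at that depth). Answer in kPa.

K_a = (1 − sin φ)/(1 + sin φ) = 0.3920.
σ_a = K_a γ z − 2c√K_a = 0.3920×16.9×4.9 − 2×31.7×0.6261 = -7.234 kPa.

-7.23 kPa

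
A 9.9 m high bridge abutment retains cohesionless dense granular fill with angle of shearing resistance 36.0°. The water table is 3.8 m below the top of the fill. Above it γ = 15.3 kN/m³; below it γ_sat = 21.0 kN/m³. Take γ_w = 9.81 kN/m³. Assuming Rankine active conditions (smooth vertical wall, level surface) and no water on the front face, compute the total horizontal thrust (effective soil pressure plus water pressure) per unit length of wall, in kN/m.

K_a = tan²(45° − φ/2) = 0.2596.
γ' = 21.0 − 9.81 = 11.19 kN/m³. Depth below WT = 6.1 m.
σ'_h at WT = K_a γ d_w = 15.09 kPa; at base = 15.09 + K_a γ' × 6.1 = 32.82 kPa.
P₁ (0–3.8 m) = ½×15.09×3.8 = 28.68. P₂ (3.8–9.9 m) = ½(15.09+32.82)×6.1 = 146.1.
P_w = ½ γ_w h₂² = 0.5×9.81×6.1² = 182.5. Total = 28.68+146.1+182.5 = 357.3 kN/m.

357 kN/m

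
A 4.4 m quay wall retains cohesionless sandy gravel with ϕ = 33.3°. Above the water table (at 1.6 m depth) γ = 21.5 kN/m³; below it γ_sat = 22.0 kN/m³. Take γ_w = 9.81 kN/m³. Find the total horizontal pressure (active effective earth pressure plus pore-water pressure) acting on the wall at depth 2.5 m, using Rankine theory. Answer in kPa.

K_a = (1 − sin φ)/(1 + sin φ) = 0.2911.
γ' = 22.0 − 9.81 = 12.19 kN/m³.
Effective vertical stress at 2.5 m: σ'_v = 21.5×1.6 + 12.19×0.900 = 45.37 kPa.
σ'_h = K_a σ'_v = 0.2911 × 45.37 = 13.21 kPa; u = γ_w × 0.900 = 8.829 kPa.
Total σ_h = 13.21 + 8.829 = 22.04 kPa.

22.0 kPa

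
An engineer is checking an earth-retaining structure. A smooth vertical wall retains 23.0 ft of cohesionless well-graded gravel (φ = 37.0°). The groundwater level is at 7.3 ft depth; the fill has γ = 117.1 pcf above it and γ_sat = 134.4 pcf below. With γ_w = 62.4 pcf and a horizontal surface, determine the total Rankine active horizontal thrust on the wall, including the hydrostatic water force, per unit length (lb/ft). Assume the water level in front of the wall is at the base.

14000 lb/ft

K_a = tan²(45° − φ/2) = 0.2486.
γ' = 134.4 − 62.4 = 72.00 pcf. Depth below WT = 15.7 ft.
σ'_h at WT = K_a γ d_w = 212.5 psf; at base = 212.5 + K_a γ' × 15.7 = 493.5 psf.
P₁ (0–7.3 ft) = ½×212.5×7.3 = 775.6. P₂ (7.3–23.0 ft) = ½(212.5+493.5)×15.7 = 5542.
P_w = ½ γ_w h₂² = 0.5×62.4×15.7² = 7690. Total = 775.6+5542+7690 = 14010 lb/ft.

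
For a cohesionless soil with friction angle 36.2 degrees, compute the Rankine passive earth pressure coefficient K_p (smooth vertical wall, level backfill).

3.89

K_p = (1 + sin φ)/(1 − sin φ) = tan²(45° + 36.2°/2) = 3.885.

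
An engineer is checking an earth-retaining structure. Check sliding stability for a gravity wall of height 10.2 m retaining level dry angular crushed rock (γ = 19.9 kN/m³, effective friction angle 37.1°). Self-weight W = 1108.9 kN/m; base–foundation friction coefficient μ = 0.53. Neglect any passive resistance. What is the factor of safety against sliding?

2.29

K_a = tan²(45° − 37.1°/2) = 0.2475.
P_a = ½K_aγH² = 0.5×0.2475×19.9×10.2² = 256.2 kN/m, acting at H/3 = 3.400 m above the base.
FS_sliding = μW / P_a = 0.53×1108.9 / 256.2 = 2.294.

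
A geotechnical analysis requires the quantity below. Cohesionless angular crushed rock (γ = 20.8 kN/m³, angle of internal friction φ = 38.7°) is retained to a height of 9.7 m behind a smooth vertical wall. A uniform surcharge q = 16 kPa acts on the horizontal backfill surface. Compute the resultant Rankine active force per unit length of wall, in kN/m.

261 kN/m

K_a = tan²(45° − φ/2) = 0.2306.
Soil triangle: ½ K_a γ H² = 0.5×0.2306×20.8×9.7² = 225.6 kN/m.
Surcharge rectangle: K_a q H = 0.2306×16×9.7 = 35.79 kN/m.
Total = 225.6 + 35.79 = 261.4 kN/m.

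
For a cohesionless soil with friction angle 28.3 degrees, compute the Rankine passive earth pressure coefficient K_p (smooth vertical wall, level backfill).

K_p = (1 + sin φ)/(1 − sin φ) = tan²(45° + 28.3°/2) = 2.803.

2.80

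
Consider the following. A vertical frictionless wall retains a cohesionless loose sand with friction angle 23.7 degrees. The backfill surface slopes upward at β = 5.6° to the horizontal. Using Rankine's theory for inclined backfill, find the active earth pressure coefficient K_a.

K_a = cos β · (cos β − √(cos²β − cos²φ)) / (cos β + √(cos²β − cos²φ)).
cos β = 0.9952, cos φ = 0.9157, √(cos²β − cos²φ) = 0.3899.
K_a = 0.9952 × (0.9952 − 0.3899)/(0.9952 + 0.3899) = 0.4349.

0.435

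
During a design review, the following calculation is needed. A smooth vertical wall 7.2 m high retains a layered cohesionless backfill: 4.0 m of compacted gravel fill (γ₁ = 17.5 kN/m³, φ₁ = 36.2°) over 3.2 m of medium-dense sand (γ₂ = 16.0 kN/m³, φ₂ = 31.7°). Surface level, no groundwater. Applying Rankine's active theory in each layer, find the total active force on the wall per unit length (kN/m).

K_a1 = tan²(45°−36.2°/2) = 0.2574; K_a2 = tan²(45°−31.7°/2) = 0.3111.
Layer 1: σ at base = K_a1 γ₁ h₁ = 18.02 kPa; P₁ = ½×18.02×4.0 = 36.03.
Layer 2: σ_v at top = γ₁h₁ = 70.00; σ_h top = K_a2×70.00 = 21.77; σ_h base = K_a2×(70.00+16.0×3.2) = 37.70.
P₂ = ½(21.77+37.70)×3.2 = 95.16. Total P_a = 36.03+95.16 = 131.2 kN/m.

131 kN/m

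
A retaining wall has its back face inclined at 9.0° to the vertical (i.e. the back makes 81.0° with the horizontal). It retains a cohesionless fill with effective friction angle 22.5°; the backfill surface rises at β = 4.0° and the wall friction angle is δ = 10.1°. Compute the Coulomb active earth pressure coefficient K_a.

0.504

K_a = sin²(α+φ) / [sin²α · sin(α−δ) · (1 + √{sin(φ+δ)sin(φ−β) / (sin(α−δ)sin(α+β))})²].
With α = 81.0°, φ = 22.5°, δ = 10.1°, β = 4.0°: K_a = 0.5043.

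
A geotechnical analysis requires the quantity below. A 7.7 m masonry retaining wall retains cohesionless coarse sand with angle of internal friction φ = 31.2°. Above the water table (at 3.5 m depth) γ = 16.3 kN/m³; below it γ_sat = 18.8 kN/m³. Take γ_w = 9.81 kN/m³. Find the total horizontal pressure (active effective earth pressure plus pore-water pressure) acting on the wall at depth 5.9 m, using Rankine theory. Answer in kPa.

K_a = (1 − sin φ)/(1 + sin φ) = 0.3175.
γ' = 18.8 − 9.81 = 8.990 kN/m³.
Effective vertical stress at 5.9 m: σ'_v = 16.3×3.5 + 8.990×2.40 = 78.63 kPa.
σ'_h = K_a σ'_v = 0.3175 × 78.63 = 24.96 kPa; u = γ_w × 2.40 = 23.54 kPa.
Total σ_h = 24.96 + 23.54 = 48.51 kPa.

48.5 kPa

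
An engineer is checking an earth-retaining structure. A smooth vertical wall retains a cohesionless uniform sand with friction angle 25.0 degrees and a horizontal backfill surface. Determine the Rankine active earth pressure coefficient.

0.406

K_a = (1 − sin φ)/(1 + sin φ) = (1 − sin 25.0°)/(1 + sin 25.0°) = 0.4059.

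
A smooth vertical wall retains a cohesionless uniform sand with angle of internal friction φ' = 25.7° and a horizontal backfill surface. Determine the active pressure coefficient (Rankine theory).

0.395

K_a = tan²(45° − φ/2) = tan²(32.15°) = 0.3950.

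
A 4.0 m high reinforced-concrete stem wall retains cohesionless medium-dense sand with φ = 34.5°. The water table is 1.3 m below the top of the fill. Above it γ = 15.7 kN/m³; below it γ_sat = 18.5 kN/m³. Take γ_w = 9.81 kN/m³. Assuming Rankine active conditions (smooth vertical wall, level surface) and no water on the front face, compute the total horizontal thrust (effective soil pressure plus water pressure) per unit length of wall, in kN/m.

63.5 kN/m

K_a = tan²(45° − φ/2) = 0.2768.
γ' = 18.5 − 9.81 = 8.690 kN/m³. Depth below WT = 2.7 m.
σ'_h at WT = K_a γ d_w = 5.650 kPa; at base = 5.650 + K_a γ' × 2.7 = 12.14 kPa.
P₁ (0–1.3 m) = ½×5.650×1.3 = 3.672. P₂ (1.3–4.0 m) = ½(5.650+12.14)×2.7 = 24.02.
P_w = ½ γ_w h₂² = 0.5×9.81×2.7² = 35.76. Total = 3.672+24.02+35.76 = 63.45 kN/m.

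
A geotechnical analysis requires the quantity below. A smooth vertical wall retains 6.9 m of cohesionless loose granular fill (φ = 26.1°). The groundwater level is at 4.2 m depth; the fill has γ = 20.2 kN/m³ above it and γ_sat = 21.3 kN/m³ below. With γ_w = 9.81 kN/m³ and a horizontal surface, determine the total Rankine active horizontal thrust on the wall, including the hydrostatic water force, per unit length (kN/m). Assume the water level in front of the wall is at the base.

K_a = tan²(45° − φ/2) = 0.3889.
γ' = 21.3 − 9.81 = 11.49 kN/m³. Depth below WT = 2.7 m.
σ'_h at WT = K_a γ d_w = 33.00 kPa; at base = 33.00 + K_a γ' × 2.7 = 45.06 kPa.
P₁ (0–4.2 m) = ½×33.00×4.2 = 69.30. P₂ (4.2–6.9 m) = ½(33.00+45.06)×2.7 = 105.4.
P_w = ½ γ_w h₂² = 0.5×9.81×2.7² = 35.76. Total = 69.30+105.4+35.76 = 210.4 kN/m.

210 kN/m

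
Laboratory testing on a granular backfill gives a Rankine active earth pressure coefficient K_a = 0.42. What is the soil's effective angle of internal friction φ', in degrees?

K_a = tan²(45° − φ/2) ⇒ 45° − φ/2 = arctan(√0.42) = 32.95°.
φ = 2(45° − 32.95°) = 24.11°.

24.1°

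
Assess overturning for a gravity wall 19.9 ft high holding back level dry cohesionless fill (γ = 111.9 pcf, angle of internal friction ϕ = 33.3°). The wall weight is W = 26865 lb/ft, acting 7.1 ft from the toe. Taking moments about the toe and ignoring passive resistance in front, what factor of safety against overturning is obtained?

4.46

K_a = tan²(45° − 33.3°/2) = 0.2911.
P_a = ½K_aγH² = 0.5×0.2911×111.9×19.9² = 6451 lb/ft, acting at H/3 = 6.633 ft above the base.
Overturning moment M_o = P_a × H/3 = 6451 × 6.633 = 42790.
Resisting moment M_r = W × 7.1 = 26865 × 7.1 = 190700.
FS_overturning = M_r/M_o = 190700/42790 = 4.458.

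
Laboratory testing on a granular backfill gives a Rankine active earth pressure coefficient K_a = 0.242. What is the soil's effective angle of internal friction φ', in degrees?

37.6°

K_a = tan²(45° − φ/2) ⇒ 45° − φ/2 = arctan(√0.242) = 26.19°.
φ = 2(45° − 26.19°) = 37.61°.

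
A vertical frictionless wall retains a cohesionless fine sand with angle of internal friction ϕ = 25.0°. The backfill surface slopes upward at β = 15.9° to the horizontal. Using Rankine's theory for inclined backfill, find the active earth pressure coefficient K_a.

K_a = cos β · (cos β − √(cos²β − cos²φ)) / (cos β + √(cos²β − cos²φ)).
cos β = 0.9617, cos φ = 0.9063, √(cos²β − cos²φ) = 0.3218.
K_a = 0.9617 × (0.9617 − 0.3218)/(0.9617 + 0.3218) = 0.4795.

0.480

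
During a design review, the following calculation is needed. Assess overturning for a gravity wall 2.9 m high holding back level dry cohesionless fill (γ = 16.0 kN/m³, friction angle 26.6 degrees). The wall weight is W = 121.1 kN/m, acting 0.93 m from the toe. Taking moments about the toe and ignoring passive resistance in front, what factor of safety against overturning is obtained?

K_a = tan²(45° − 26.6°/2) = 0.3814.
P_a = ½K_aγH² = 0.5×0.3814×16.0×2.9² = 25.66 kN/m, acting at H/3 = 0.9667 m above the base.
Overturning moment M_o = P_a × H/3 = 25.66 × 0.9667 = 24.81.
Resisting moment M_r = W × 0.93 = 121.1 × 0.93 = 112.6.
FS_overturning = M_r/M_o = 112.6/24.81 = 4.540.

4.54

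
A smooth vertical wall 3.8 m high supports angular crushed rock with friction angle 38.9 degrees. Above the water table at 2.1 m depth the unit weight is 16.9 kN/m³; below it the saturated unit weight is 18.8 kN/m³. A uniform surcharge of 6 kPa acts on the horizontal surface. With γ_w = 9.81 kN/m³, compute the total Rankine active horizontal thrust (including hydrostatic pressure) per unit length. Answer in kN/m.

44.7 kN/m

K_a = tan²(45° − φ/2) = 0.2285.
γ' = 18.8 − 9.81 = 8.990 kN/m³. h₂ = H − d_w = 1.7 m.
σ'_h: at surface K_a·q = 1.371; at WT K_a(q+γd_w) = 9.482; at base K_a(q+γd_w+γ'h₂) = 12.97 kPa.
P₁ = ½(1.371+9.482)×2.1 = 11.40; P₂ = ½(9.482+12.97)×1.7 = 19.09; P_w = ½γ_w h₂² = 14.18.
Total = 11.40+19.09+14.18 = 44.66 kN/m.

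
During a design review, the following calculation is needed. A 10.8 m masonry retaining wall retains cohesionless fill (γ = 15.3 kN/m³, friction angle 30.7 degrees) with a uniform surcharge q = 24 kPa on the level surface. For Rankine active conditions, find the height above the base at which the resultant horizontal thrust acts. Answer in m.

4.01 m

K_a = 0.3240.
Triangular part P₁ = ½K_aγH² = 289.1 at H/3 = 3.600 m; rectangular part P₂ = K_a q H = 83.99 at H/2 = 5.400 m.
ȳ = (P₁·3.600 + P₂·5.400)/(P₁+P₂) = 4.005 m.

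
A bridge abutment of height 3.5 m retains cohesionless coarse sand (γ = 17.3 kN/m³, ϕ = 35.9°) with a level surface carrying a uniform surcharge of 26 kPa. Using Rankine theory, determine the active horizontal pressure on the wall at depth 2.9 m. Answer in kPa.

19.9 kPa

K_a = (1 − sin φ)/(1 + sin φ) = 0.2607.
σ_v = γz + q = 17.3 × 2.9 + 26 = 76.17 kPa.
σ_h = K_a σ_v = 0.2607 × 76.17 = 19.86 kPa.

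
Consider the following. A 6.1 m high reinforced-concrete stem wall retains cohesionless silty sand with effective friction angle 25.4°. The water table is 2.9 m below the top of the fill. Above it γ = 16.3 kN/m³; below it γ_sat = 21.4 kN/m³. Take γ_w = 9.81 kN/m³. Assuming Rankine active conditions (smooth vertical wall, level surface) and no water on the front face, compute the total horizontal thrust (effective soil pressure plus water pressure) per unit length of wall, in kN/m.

K_a = tan²(45° − φ/2) = 0.3996.
γ' = 21.4 − 9.81 = 11.59 kN/m³. Depth below WT = 3.2 m.
σ'_h at WT = K_a γ d_w = 18.89 kPa; at base = 18.89 + K_a γ' × 3.2 = 33.71 kPa.
P₁ (0–2.9 m) = ½×18.89×2.9 = 27.39. P₂ (2.9–6.1 m) = ½(18.89+33.71)×3.2 = 84.17.
P_w = ½ γ_w h₂² = 0.5×9.81×3.2² = 50.23. Total = 27.39+84.17+50.23 = 161.8 kN/m.

162 kN/m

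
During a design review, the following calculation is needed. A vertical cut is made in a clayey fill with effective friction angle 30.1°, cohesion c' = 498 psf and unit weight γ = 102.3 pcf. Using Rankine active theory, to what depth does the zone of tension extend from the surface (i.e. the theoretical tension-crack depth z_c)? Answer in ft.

K_a = tan²(45° − 30.1°/2) = 0.3320; √K_a = 0.5762.
The active pressure is zero where K_a γ z = 2c√K_a, so z_c = 2c/(γ√K_a) = 2×498/(102.3×0.5762) = 16.90 ft.

16.9 ft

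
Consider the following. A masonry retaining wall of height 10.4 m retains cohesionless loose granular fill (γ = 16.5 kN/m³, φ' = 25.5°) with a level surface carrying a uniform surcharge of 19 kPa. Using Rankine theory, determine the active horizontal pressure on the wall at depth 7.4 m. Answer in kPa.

56.2 kPa

K_a = (1 − sin φ)/(1 + sin φ) = 0.3981.
σ_v = γz + q = 16.5 × 7.4 + 19 = 141.1 kPa.
σ_h = K_a σ_v = 0.3981 × 141.1 = 56.17 kPa.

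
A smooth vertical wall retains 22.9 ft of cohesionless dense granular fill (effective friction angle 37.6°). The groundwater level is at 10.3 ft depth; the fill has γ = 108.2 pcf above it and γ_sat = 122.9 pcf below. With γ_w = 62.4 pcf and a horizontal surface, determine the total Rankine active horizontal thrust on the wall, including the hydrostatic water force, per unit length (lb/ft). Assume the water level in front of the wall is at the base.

K_a = tan²(45° − φ/2) = 0.2421.
γ' = 122.9 − 62.4 = 60.50 pcf. Depth below WT = 12.6 ft.
σ'_h at WT = K_a γ d_w = 269.8 psf; at base = 269.8 + K_a γ' × 12.6 = 454.4 psf.
P₁ (0–10.3 ft) = ½×269.8×10.3 = 1390. P₂ (10.3–22.9 ft) = ½(269.8+454.4)×12.6 = 4563.
P_w = ½ γ_w h₂² = 0.5×62.4×12.6² = 4953. Total = 1390+4563+4953 = 10910 lb/ft.

10900 lb/ft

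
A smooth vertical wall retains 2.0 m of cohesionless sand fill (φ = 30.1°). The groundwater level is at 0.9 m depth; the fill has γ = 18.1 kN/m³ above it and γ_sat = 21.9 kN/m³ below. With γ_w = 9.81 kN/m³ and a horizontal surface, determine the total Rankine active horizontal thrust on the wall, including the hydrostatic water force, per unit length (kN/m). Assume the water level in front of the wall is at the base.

K_a = tan²(45° − φ/2) = 0.3320.
γ' = 21.9 − 9.81 = 12.09 kN/m³. Depth below WT = 1.1 m.
σ'_h at WT = K_a γ d_w = 5.408 kPa; at base = 5.408 + K_a γ' × 1.1 = 9.823 kPa.
P₁ (0–0.9 m) = ½×5.408×0.9 = 2.434. P₂ (0.9–2.0 m) = ½(5.408+9.823)×1.1 = 8.377.
P_w = ½ γ_w h₂² = 0.5×9.81×1.1² = 5.935. Total = 2.434+8.377+5.935 = 16.75 kN/m.

16.7 kN/m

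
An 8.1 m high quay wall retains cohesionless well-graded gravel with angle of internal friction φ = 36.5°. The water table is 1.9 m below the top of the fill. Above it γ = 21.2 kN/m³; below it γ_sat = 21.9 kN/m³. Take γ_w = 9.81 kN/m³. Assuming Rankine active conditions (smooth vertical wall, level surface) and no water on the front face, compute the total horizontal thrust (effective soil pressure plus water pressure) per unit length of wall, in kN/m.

321 kN/m

K_a = tan²(45° − φ/2) = 0.2541.
γ' = 21.9 − 9.81 = 12.09 kN/m³. Depth below WT = 6.2 m.
σ'_h at WT = K_a γ d_w = 10.23 kPa; at base = 10.23 + K_a γ' × 6.2 = 29.28 kPa.
P₁ (0–1.9 m) = ½×10.23×1.9 = 9.722. P₂ (1.9–8.1 m) = ½(10.23+29.28)×6.2 = 122.5.
P_w = ½ γ_w h₂² = 0.5×9.81×6.2² = 188.5. Total = 9.722+122.5+188.5 = 320.8 kN/m.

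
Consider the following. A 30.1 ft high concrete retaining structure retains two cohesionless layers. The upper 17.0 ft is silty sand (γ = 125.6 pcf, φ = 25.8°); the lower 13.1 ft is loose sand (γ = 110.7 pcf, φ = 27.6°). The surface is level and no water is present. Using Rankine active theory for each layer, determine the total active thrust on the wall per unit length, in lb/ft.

K_a1 = tan²(45°−25.8°/2) = 0.3935; K_a2 = tan²(45°−27.6°/2) = 0.3668.
Layer 1: σ at base = K_a1 γ₁ h₁ = 840.2 psf; P₁ = ½×840.2×17.0 = 7142.
Layer 2: σ_v at top = γ₁h₁ = 2135; σ_h top = K_a2×2135 = 783.1; σ_h base = K_a2×(2135+110.7×13.1) = 1315.
P₂ = ½(783.1+1315)×13.1 = 13740. Total P_a = 7142+13740 = 20880 lb/ft.

20900 lb/ft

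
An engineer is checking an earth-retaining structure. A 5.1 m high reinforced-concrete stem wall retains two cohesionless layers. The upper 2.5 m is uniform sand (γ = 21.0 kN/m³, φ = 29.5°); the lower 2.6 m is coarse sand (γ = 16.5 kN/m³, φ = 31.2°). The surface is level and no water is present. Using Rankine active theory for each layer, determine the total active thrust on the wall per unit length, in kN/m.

83.4 kN/m

K_a1 = tan²(45°−29.5°/2) = 0.3401; K_a2 = tan²(45°−31.2°/2) = 0.3175.
Layer 1: σ at base = K_a1 γ₁ h₁ = 17.86 kPa; P₁ = ½×17.86×2.5 = 22.32.
Layer 2: σ_v at top = γ₁h₁ = 52.50; σ_h top = K_a2×52.50 = 16.67; σ_h base = K_a2×(52.50+16.5×2.6) = 30.29.
P₂ = ½(16.67+30.29)×2.6 = 61.05. Total P_a = 22.32+61.05 = 83.36 kN/m.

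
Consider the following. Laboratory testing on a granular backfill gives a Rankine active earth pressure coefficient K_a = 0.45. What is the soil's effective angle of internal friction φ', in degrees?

22.3°

K_a = tan²(45° − φ/2) ⇒ 45° − φ/2 = arctan(√0.45) = 33.85°.
φ = 2(45° − 33.85°) = 22.29°.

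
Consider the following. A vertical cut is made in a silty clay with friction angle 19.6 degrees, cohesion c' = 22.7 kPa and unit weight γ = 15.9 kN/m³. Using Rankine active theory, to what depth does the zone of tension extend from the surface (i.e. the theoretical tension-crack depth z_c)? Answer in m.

4.05 m

K_a = tan²(45° − 19.6°/2) = 0.4976; √K_a = 0.7054.
The active pressure is zero where K_a γ z = 2c√K_a, so z_c = 2c/(γ√K_a) = 2×22.7/(15.9×0.7054) = 4.048 m.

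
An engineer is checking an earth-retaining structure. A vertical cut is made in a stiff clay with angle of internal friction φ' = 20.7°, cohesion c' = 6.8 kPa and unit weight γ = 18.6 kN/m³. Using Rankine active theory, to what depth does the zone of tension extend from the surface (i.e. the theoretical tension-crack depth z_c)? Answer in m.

1.06 m

K_a = tan²(45° − 20.7°/2) = 0.4777; √K_a = 0.6911.
The active pressure is zero where K_a γ z = 2c√K_a, so z_c = 2c/(γ√K_a) = 2×6.8/(18.6×0.6911) = 1.058 m.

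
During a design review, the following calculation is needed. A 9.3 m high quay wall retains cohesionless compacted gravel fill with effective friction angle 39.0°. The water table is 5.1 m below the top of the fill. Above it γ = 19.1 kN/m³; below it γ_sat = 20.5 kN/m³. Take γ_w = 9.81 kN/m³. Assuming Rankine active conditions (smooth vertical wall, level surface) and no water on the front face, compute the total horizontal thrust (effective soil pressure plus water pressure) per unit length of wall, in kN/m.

258 kN/m

K_a = tan²(45° − φ/2) = 0.2275.
γ' = 20.5 − 9.81 = 10.69 kN/m³. Depth below WT = 4.2 m.
σ'_h at WT = K_a γ d_w = 22.16 kPa; at base = 22.16 + K_a γ' × 4.2 = 32.38 kPa.
P₁ (0–5.1 m) = ½×22.16×5.1 = 56.51. P₂ (5.1–9.3 m) = ½(22.16+32.38)×4.2 = 114.5.
P_w = ½ γ_w h₂² = 0.5×9.81×4.2² = 86.52. Total = 56.51+114.5+86.52 = 257.6 kN/m.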